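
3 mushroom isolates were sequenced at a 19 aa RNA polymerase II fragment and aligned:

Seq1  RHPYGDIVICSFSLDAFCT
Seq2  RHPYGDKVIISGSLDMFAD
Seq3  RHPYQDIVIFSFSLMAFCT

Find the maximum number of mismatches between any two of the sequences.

Pairwise Hamming distances:
  Seq1 vs Seq2: 6
  Seq1 vs Seq3: 3
  Seq2 vs Seq3: 8
The largest is 8, between Seq2 and Seq3.

8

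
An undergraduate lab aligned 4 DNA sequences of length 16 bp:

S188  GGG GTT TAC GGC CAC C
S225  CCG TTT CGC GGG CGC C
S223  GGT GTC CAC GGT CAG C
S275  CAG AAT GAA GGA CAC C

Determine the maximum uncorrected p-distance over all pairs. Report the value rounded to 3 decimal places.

0.625

Pairwise Hamming distances:
  S188 vs S225: 7
  S188 vs S223: 5
  S188 vs S275: 7
  S225 vs S223: 9
  S225 vs S275: 8
  S223 vs S275: 10
The largest is 10 mismatches, between S223 and S275; p = 10/16 = 0.625.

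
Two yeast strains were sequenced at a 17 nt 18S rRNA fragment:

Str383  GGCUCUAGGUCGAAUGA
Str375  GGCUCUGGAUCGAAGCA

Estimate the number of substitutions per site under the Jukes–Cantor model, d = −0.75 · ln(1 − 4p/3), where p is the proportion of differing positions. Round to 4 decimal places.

Mismatches occur at site 7 (A↔G), site 9 (G↔A), site 15 (U↔G), site 16 (G↔C).
p = 4/17 = 0.235294.
d = −0.75 · ln(1 − (4/3)·0.235294) = −0.75 · ln(0.686275) = −0.75 · (-0.376477) = 0.2824.

0.2824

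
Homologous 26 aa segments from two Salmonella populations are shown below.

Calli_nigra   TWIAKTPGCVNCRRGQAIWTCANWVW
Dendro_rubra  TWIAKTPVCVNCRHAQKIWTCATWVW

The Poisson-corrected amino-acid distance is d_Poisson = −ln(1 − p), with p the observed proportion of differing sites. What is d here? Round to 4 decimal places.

Differing sites — 8:G/V; 14:R/H; 15:G/A; 17:A/K; 23:N/T.
p = 5/26 = 0.192308.
d = −ln(1 − 0.192308) = −ln(0.807692) = 0.2136.

0.2136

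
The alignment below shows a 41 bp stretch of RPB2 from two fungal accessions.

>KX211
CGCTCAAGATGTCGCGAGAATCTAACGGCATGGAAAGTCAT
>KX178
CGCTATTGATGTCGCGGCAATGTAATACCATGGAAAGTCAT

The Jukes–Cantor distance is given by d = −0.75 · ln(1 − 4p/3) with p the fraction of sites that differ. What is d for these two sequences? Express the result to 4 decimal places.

0.2597

Differing sites — 5:C/A; 6:A/T; 7:A/T; 17:A/G; 18:G/C; 22:C/G; 26:C/T; 27:G/A; 28:G/C.
p = 9/41 = 0.219512.
d = −0.75 · ln(1 − (4/3)·0.219512) = −0.75 · ln(0.707317) = −0.75 · (-0.346276) = 0.2597.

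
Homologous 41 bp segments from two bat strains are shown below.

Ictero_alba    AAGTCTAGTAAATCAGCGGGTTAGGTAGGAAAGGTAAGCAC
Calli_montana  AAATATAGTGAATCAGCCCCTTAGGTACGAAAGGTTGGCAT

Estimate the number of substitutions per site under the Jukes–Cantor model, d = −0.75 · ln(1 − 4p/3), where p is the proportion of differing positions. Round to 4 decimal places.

0.2950

The sequences differ at positions 3 (G/A), 5 (C/A), 10 (A/G), 18 (G/C), 19 (G/C), 20 (G/C), 28 (G/C), 36 (A/T), 37 (A/G), 41 (C/T).
p = 10/41 = 0.243902.
d = −0.75 · ln(1 − (4/3)·0.243902) = −0.75 · ln(0.674797) = −0.75 · (-0.393343) = 0.2950.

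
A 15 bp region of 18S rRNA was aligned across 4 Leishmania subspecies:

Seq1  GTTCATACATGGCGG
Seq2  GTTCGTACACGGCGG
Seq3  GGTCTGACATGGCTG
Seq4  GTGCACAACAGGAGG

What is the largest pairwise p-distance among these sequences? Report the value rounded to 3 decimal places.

0.600

Pairwise Hamming distances:
  Seq1 vs Seq2: 2
  Seq1 vs Seq3: 4
  Seq1 vs Seq4: 6
  Seq2 vs Seq3: 5
  Seq2 vs Seq4: 7
  Seq3 vs Seq4: 9
The largest is 9 mismatches, between Seq3 and Seq4; p = 9/15 = 0.600.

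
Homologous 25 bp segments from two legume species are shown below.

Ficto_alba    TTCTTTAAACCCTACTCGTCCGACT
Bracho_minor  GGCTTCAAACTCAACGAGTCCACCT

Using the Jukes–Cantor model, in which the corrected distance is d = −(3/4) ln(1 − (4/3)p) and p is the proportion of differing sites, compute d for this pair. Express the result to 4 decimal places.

0.4904

Mismatches occur at site 1 (T→G), site 2 (T→G), site 6 (T→C), site 11 (C→T), site 13 (T→A), site 16 (T→G), site 17 (C→A), site 22 (G→A), site 23 (A→C).
p = 9/25 = 0.360000.
d = −0.75 · ln(1 − (4/3)·0.360000) = −0.75 · ln(0.520000) = −0.75 · (-0.653926) = 0.4904.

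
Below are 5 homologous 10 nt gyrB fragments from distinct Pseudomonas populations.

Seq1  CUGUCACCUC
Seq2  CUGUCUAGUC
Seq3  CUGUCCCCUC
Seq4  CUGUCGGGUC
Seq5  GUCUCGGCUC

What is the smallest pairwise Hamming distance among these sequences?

Pairwise Hamming distances:
  Seq1 vs Seq2: 3
  Seq1 vs Seq3: 1
  Seq1 vs Seq4: 3
  Seq1 vs Seq5: 4
  Seq2 vs Seq3: 3
  Seq2 vs Seq4: 2
  Seq2 vs Seq5: 5
  Seq3 vs Seq4: 3
  Seq3 vs Seq5: 4
  Seq4 vs Seq5: 3
The smallest is 1, between Seq1 and Seq3.

1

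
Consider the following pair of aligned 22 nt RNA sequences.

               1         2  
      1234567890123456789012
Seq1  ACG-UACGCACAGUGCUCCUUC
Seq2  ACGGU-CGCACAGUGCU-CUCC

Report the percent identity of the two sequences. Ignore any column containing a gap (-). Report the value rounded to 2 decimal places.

94.74%

Excluding the 3 gap columns leaves 19 comparable sites.
Differing sites — 21:U/C.
18 of the 19 comparable sites match, so the percent identity is 18/19 × 100 = 94.74%.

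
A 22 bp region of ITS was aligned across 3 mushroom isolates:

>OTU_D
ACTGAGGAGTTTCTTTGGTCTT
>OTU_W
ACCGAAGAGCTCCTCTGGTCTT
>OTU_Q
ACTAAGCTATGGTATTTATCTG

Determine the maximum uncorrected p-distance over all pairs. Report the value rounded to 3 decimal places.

Pairwise Hamming distances:
  OTU_D vs OTU_W: 5
  OTU_D vs OTU_Q: 11
  OTU_W vs OTU_Q: 15
The largest is 15 mismatches, between OTU_W and OTU_Q; p = 15/22 = 0.682.

0.682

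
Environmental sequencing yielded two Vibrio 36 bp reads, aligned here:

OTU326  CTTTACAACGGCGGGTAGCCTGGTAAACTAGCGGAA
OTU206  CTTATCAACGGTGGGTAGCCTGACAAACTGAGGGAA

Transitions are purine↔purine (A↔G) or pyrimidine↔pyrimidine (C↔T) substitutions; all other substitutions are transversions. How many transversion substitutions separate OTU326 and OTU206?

3

The sequences differ at positions 4 (T/A, transversion), 5 (A/T, transversion), 12 (C/T, transition), 23 (G/A, transition), 24 (T/C, transition), 30 (A/G, transition), 31 (G/A, transition), 32 (C/G, transversion).
Of the 8 differences, 5 transitions and 3 transversions, so the answer is 3.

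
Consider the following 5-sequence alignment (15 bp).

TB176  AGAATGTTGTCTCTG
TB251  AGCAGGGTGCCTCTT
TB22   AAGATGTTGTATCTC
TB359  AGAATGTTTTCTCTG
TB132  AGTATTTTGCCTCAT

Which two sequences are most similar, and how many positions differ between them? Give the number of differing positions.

1

Pairwise Hamming distances:
  TB176 vs TB251: 5
  TB176 vs TB22: 4
  TB176 vs TB359: 1
  TB176 vs TB132: 5
  TB251 vs TB22: 7
  TB251 vs TB359: 6
  TB251 vs TB132: 5
  TB22 vs TB359: 5
  TB22 vs TB132: 7
  TB359 vs TB132: 6
The smallest is 1, between TB176 and TB359.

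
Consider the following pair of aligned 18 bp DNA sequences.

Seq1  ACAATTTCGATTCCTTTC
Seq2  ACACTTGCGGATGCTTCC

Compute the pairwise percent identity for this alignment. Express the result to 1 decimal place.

66.7%

Differing sites — 4:A/C; 7:T/G; 10:A/G; 11:T/A; 13:C/G; 17:T/C.
12 of the 18 sites match, so the percent identity is 12/18 × 100 = 66.7%.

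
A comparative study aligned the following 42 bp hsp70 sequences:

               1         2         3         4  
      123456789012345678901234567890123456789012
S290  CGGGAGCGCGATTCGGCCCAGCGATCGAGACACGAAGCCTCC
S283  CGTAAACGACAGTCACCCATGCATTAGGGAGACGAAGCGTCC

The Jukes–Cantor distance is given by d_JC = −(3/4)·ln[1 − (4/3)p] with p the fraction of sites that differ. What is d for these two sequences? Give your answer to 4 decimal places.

0.5319

Mismatches occur at site 3 (G/T), site 4 (G/A), site 6 (G/A), site 9 (C/A), site 10 (G/C), site 12 (T/G), site 15 (G/A), site 16 (G/C), site 19 (C/A), site 20 (A/T), site 23 (G/A), site 24 (A/T), site 26 (C/A), site 28 (A/G), site 31 (C/G), site 39 (C/G).
p = 16/42 = 0.380952.
d = −0.75 · ln(1 − (4/3)·0.380952) = −0.75 · ln(0.492064) = −0.75 · (-0.709146) = 0.5319.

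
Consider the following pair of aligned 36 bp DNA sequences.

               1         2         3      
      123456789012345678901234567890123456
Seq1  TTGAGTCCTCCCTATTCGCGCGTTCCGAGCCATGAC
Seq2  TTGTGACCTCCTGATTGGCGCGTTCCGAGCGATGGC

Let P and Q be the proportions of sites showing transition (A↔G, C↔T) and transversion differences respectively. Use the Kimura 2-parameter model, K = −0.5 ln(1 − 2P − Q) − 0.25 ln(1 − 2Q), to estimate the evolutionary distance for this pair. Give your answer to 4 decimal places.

0.2252

Mismatches occur at site 4 (A→T, transversion), site 6 (T→A, transversion), site 12 (C→T, transition), site 13 (T→G, transversion), site 17 (C→G, transversion), site 31 (C→G, transversion), site 35 (A→G, transition).
Of the 7 differences, 2 transitions and 5 transversions over 36 sites: P = 2/36 = 0.055556, Q = 5/36 = 0.138889.
d = −0.5·ln(0.749999) − 0.25·ln(0.722222) = −0.5·(-0.287683) − 0.25·(-0.325423) = 0.2252.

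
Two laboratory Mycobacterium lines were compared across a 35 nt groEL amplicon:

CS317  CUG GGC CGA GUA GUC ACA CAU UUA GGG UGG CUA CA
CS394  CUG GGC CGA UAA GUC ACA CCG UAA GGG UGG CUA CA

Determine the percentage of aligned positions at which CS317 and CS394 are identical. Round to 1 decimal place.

Mismatches occur at site 10 (G/U), site 11 (U/A), site 20 (A/C), site 21 (U/G), site 23 (U/A).
30 of the 35 sites match, so the percent identity is 30/35 × 100 = 85.7%.

85.7%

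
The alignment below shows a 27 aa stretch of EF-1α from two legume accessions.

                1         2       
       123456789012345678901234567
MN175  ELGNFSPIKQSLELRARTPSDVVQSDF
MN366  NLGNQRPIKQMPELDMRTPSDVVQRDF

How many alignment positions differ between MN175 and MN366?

Differing sites — 1:E/N; 5:F/Q; 6:S/R; 11:S/M; 12:L/P; 15:R/D; 16:A/M; 25:S/R.
That gives 8 mismatches out of 27 aligned sites, so the Hamming distance is 8.

8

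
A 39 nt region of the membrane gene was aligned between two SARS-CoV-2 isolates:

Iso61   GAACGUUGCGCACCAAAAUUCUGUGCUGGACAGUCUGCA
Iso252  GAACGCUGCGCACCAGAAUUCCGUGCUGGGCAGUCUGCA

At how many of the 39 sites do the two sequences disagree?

4

Differing sites — 6:U/C; 16:A/G; 22:U/C; 30:A/G.
That gives 4 mismatches out of 39 aligned sites, so the Hamming distance is 4.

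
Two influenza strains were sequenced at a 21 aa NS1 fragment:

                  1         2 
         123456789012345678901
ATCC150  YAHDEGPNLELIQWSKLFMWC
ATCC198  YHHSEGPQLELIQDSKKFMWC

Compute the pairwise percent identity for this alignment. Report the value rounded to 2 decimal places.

The sequences differ at positions 2 (A/H), 4 (D/S), 8 (N/Q), 14 (W/D), 17 (L/K).
16 of the 21 sites match, so the percent identity is 16/21 × 100 = 76.19%.

76.19%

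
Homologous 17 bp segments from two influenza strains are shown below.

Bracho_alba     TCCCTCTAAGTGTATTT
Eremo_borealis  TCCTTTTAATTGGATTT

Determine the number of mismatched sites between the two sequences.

Differing sites — 4:C/T; 6:C/T; 10:G/T; 13:T/G.
That gives 4 mismatches out of 17 aligned sites, so the Hamming distance is 4.

4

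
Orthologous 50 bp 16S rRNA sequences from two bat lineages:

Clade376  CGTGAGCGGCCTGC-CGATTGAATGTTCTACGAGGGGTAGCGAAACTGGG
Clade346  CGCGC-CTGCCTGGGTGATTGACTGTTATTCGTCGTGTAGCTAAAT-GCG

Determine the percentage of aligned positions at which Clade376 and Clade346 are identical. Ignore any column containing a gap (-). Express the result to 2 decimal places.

Excluding the 3 gap columns leaves 47 comparable sites.
Differing sites — 3:T/C; 5:A/C; 8:G/T; 14:C/G; 16:C/T; 23:A/C; 28:C/A; 30:A/T; 33:A/T; 34:G/C; 36:G/T; 42:G/T; 46:C/T; 49:G/C.
33 of the 47 comparable sites match, so the percent identity is 33/47 × 100 = 70.21%.

70.21%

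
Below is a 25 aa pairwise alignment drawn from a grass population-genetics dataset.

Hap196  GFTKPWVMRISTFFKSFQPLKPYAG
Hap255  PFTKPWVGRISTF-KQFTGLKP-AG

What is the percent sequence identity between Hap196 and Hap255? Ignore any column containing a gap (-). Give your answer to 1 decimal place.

Excluding the 2 gap columns leaves 23 comparable sites.
The sequences differ at positions 1 (G/P), 8 (M/G), 16 (S/Q), 18 (Q/T), 19 (P/G).
18 of the 23 comparable sites match, so the percent identity is 18/23 × 100 = 78.3%.

78.3%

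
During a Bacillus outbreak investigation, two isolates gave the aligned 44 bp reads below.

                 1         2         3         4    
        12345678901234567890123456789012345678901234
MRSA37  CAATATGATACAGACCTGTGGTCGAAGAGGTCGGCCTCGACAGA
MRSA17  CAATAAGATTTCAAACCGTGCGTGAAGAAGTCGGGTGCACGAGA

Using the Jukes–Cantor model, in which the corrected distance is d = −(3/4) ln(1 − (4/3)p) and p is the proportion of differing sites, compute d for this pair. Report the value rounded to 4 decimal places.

0.5429

Mismatches occur at site 6 (T/A), site 10 (A/T), site 11 (C/T), site 12 (A/C), site 13 (G/A), site 15 (C/A), site 17 (T/C), site 21 (G/C), site 22 (T/G), site 23 (C/T), site 29 (G/A), site 35 (C/G), site 36 (C/T), site 37 (T/G), site 39 (G/A), site 40 (A/C), site 41 (C/G).
p = 17/44 = 0.386364.
d = −0.75 · ln(1 − (4/3)·0.386364) = −0.75 · ln(0.484848) = −0.75 · (-0.723920) = 0.5429.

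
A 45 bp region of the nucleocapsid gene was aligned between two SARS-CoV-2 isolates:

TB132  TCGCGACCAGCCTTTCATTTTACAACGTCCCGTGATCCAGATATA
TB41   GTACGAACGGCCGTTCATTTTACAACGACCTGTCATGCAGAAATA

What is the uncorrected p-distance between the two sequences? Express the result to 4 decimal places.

Mismatches occur at site 1 (T→G), site 2 (C→T), site 3 (G→A), site 7 (C→A), site 9 (A→G), site 13 (T→G), site 28 (T→A), site 31 (C→T), site 34 (G→C), site 37 (C→G), site 42 (T→A).
There are 11 differences over 45 sites, so p = 11/45 = 0.2444.

0.2444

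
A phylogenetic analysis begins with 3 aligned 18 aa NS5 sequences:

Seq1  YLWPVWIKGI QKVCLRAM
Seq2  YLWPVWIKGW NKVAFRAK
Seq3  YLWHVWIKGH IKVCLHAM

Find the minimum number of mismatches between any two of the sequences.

4

Pairwise Hamming distances:
  Seq1 vs Seq2: 5
  Seq1 vs Seq3: 4
  Seq2 vs Seq3: 7
The smallest is 4, between Seq1 and Seq3.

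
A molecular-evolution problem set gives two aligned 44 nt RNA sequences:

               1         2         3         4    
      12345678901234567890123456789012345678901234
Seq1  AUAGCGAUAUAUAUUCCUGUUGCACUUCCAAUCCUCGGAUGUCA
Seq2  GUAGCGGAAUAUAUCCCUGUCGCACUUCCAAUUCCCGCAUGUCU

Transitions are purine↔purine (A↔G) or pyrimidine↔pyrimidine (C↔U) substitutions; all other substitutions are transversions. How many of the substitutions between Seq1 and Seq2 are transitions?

6

Differing sites — 1:A/G (Ti); 7:A/G (Ti); 8:U/A (Tv); 15:U/C (Ti); 21:U/C (Ti); 33:C/U (Ti); 35:U/C (Ti); 38:G/C (Tv); 44:A/U (Tv).
Of the 9 differences, 6 transitions and 3 transversions, so the answer is 6.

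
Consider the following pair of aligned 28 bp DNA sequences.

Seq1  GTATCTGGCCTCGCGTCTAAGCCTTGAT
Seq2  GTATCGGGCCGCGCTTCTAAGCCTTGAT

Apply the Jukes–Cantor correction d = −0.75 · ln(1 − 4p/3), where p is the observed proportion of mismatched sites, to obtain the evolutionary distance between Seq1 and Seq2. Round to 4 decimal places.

Mismatches occur at site 6 (T/G), site 11 (T/G), site 15 (G/T).
p = 3/28 = 0.107143.
d = −0.75 · ln(1 − (4/3)·0.107143) = −0.75 · ln(0.857143) = −0.75 · (-0.154151) = 0.1156.

0.1156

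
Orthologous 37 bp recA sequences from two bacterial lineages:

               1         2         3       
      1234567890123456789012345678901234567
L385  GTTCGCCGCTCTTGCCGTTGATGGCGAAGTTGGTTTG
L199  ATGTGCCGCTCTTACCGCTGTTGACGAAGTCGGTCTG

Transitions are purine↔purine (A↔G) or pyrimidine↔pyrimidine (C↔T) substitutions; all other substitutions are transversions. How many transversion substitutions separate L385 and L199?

Differing sites — 1:G/A (Ti); 3:T/G (Tv); 4:C/T (Ti); 14:G/A (Ti); 18:T/C (Ti); 21:A/T (Tv); 24:G/A (Ti); 31:T/C (Ti); 35:T/C (Ti).
Of the 9 differences, 7 transitions and 2 transversions, so the answer is 2.

2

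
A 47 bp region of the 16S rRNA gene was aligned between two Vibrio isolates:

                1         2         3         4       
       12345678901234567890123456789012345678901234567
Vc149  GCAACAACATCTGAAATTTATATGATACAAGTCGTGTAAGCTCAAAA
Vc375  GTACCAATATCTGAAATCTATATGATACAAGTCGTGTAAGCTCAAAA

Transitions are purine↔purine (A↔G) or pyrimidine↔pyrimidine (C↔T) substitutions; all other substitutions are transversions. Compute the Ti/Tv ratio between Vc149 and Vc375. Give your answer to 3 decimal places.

3.000

Differing sites — 2:C/T (Ti); 4:A/C (Tv); 8:C/T (Ti); 18:T/C (Ti).
Of the 4 differences, 3 transitions and 1 transversion, so Ti/Tv = 3/1 = 3.000.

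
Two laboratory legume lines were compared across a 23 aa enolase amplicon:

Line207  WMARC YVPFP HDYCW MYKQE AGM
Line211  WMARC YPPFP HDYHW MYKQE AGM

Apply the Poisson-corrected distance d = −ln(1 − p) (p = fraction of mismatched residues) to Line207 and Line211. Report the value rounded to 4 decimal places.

Differing sites — 7:V/P; 14:C/H.
p = 2/23 = 0.086957.
d = −ln(1 − 0.086957) = −ln(0.913043) = 0.0910.

0.0910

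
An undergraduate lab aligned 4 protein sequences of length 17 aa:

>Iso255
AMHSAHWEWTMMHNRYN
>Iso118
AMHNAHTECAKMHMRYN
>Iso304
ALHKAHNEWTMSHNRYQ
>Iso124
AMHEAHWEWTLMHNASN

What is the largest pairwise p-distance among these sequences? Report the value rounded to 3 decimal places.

Pairwise Hamming distances:
  Iso255 vs Iso118: 6
  Iso255 vs Iso304: 5
  Iso255 vs Iso124: 4
  Iso118 vs Iso304: 9
  Iso118 vs Iso124: 8
  Iso304 vs Iso124: 8
The largest is 9 mismatches, between Iso118 and Iso304; p = 9/17 = 0.529.

0.529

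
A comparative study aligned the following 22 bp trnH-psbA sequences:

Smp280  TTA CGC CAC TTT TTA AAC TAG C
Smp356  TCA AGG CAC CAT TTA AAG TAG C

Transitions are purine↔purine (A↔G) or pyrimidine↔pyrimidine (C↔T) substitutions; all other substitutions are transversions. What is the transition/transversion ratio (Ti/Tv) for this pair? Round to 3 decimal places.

Differing sites — 2:T/C (Ti); 4:C/A (Tv); 6:C/G (Tv); 10:T/C (Ti); 11:T/A (Tv); 18:C/G (Tv).
Of the 6 differences, 2 transitions and 4 transversions, so Ti/Tv = 2/4 = 0.500.

0.500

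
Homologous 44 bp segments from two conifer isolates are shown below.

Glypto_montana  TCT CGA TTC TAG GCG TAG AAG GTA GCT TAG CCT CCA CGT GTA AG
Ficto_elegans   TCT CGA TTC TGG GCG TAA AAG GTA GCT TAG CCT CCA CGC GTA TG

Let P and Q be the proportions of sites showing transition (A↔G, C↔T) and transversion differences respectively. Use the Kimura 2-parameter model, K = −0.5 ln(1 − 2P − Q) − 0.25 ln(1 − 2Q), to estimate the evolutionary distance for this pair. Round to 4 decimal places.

Differing sites — 11:A/G (Ti); 18:G/A (Ti); 39:T/C (Ti); 43:A/T (Tv).
Of the 4 differences, 3 transitions and 1 transversion over 44 sites: P = 3/44 = 0.068182, Q = 1/44 = 0.022727.
d = −0.5·ln(0.840909) − 0.25·ln(0.954546) = −0.5·(-0.173272) − 0.25·(-0.046519) = 0.0983.

0.0983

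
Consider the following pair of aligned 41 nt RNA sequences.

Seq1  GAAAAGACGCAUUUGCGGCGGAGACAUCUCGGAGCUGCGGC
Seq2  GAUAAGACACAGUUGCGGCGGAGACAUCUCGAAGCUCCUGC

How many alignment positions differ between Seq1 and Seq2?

Mismatches occur at site 3 (A/U), site 9 (G/A), site 12 (U/G), site 32 (G/A), site 37 (G/C), site 39 (G/U).
That gives 6 mismatches out of 41 aligned sites, so the Hamming distance is 6.

6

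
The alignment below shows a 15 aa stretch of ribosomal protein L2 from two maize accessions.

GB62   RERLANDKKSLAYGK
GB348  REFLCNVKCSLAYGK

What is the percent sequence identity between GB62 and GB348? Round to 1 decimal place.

Differing sites — 3:R/F; 5:A/C; 7:D/V; 9:K/C.
11 of the 15 sites match, so the percent identity is 11/15 × 100 = 73.3%.

73.3%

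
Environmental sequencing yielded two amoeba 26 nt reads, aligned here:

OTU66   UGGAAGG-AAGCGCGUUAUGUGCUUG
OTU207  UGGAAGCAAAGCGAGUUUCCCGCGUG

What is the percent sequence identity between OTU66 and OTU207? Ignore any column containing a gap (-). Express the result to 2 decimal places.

72.00%

Excluding the 1 gap column leaves 25 comparable sites.
Differing sites — 7:G/C; 14:C/A; 18:A/U; 19:U/C; 20:G/C; 21:U/C; 24:U/G.
18 of the 25 comparable sites match, so the percent identity is 18/25 × 100 = 72.00%.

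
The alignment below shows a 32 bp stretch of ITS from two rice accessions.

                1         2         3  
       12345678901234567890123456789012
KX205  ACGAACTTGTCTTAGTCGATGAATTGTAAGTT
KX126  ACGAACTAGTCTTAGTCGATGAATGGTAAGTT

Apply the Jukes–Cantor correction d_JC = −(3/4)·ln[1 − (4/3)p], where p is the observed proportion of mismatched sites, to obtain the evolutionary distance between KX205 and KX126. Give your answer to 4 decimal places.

0.0653

Mismatches occur at site 8 (T→A), site 25 (T→G).
p = 2/32 = 0.062500.
d = −0.75 · ln(1 − (4/3)·0.062500) = −0.75 · ln(0.916667) = −0.75 · (-0.087011) = 0.0653.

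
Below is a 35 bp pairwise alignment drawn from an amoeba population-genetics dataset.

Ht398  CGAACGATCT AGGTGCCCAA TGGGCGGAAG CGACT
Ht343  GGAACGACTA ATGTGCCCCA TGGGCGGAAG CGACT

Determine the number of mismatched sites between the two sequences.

6

Mismatches occur at site 1 (C→G), site 8 (T→C), site 9 (C→T), site 10 (T→A), site 12 (G→T), site 19 (A→C).
That gives 6 mismatches out of 35 aligned sites, so the Hamming distance is 6.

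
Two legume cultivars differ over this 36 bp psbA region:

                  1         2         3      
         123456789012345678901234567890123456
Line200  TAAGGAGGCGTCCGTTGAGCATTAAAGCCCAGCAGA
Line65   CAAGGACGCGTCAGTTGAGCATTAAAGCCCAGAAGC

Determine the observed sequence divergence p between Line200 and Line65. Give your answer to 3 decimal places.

Mismatches occur at site 1 (T/C), site 7 (G/C), site 13 (C/A), site 33 (C/A), site 36 (A/C).
There are 5 differences over 36 sites, so p = 5/36 = 0.139.

0.139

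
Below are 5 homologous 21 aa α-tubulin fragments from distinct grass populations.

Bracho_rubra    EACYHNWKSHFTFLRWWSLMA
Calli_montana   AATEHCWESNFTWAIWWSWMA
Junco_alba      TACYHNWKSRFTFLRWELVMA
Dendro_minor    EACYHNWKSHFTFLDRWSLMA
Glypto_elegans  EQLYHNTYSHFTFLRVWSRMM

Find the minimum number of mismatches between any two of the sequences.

Pairwise Hamming distances:
  Bracho_rubra vs Calli_montana: 10
  Bracho_rubra vs Junco_alba: 5
  Bracho_rubra vs Dendro_minor: 2
  Bracho_rubra vs Glypto_elegans: 7
  Calli_montana vs Junco_alba: 12
  Calli_montana vs Dendro_minor: 11
  Calli_montana vs Glypto_elegans: 14
  Junco_alba vs Dendro_minor: 7
  Junco_alba vs Glypto_elegans: 11
  Dendro_minor vs Glypto_elegans: 8
The smallest is 2, between Bracho_rubra and Dendro_minor.

2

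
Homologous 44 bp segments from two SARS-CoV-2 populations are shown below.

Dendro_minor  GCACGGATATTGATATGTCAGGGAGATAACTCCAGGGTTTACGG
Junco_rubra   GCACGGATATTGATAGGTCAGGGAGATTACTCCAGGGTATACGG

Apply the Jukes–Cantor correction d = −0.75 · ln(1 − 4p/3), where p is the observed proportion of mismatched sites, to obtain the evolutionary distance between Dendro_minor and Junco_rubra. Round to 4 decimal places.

0.0715

The sequences differ at positions 16 (T/G), 28 (A/T), 39 (T/A).
p = 3/44 = 0.068182.
d = −0.75 · ln(1 − (4/3)·0.068182) = −0.75 · ln(0.909091) = −0.75 · (-0.095310) = 0.0715.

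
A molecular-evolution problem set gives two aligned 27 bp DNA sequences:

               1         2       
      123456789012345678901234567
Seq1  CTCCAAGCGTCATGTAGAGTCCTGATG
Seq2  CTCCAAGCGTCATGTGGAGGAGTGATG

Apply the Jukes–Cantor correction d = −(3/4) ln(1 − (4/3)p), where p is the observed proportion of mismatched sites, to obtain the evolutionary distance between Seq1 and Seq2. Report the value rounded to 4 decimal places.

The sequences differ at positions 16 (A/G), 20 (T/G), 21 (C/A), 22 (C/G).
p = 4/27 = 0.148148.
d = −0.75 · ln(1 − (4/3)·0.148148) = −0.75 · ln(0.802469) = −0.75 · (-0.220062) = 0.1650.

0.1650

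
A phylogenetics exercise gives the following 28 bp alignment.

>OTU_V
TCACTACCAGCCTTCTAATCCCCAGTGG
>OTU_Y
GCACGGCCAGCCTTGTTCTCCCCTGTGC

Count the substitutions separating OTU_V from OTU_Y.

The sequences differ at positions 1 (T/G), 5 (T/G), 6 (A/G), 15 (C/G), 17 (A/T), 18 (A/C), 24 (A/T), 28 (G/C).
That gives 8 mismatches out of 28 aligned sites, so the Hamming distance is 8.

8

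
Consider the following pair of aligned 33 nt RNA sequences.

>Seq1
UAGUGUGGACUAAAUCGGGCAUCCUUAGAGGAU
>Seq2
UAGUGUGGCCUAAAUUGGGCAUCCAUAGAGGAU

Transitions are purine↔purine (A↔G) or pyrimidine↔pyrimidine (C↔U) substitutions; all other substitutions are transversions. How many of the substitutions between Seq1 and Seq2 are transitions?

Differing sites — 9:A/C (Tv); 16:C/U (Ti); 25:U/A (Tv).
Of the 3 differences, 1 transition and 2 transversions, so the answer is 1.

1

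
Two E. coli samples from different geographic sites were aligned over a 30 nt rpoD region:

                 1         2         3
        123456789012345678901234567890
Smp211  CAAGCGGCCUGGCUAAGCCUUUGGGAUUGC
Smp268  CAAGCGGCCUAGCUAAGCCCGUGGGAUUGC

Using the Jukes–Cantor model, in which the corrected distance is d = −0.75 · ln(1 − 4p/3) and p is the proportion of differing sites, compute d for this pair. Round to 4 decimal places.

Mismatches occur at site 11 (G/A), site 20 (U/C), site 21 (U/G).
p = 3/30 = 0.100000.
d = −0.75 · ln(1 − (4/3)·0.100000) = −0.75 · ln(0.866667) = −0.75 · (-0.143100) = 0.1073.

0.1073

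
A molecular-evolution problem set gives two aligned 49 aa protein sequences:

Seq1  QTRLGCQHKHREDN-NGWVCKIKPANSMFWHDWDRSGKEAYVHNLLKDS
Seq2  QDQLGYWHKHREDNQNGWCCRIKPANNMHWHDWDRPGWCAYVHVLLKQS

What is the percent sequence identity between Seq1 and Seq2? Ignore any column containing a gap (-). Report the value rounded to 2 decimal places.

72.92%

Excluding the 1 gap column leaves 48 comparable sites.
Mismatches occur at site 2 (T/D), site 3 (R/Q), site 6 (C/Y), site 7 (Q/W), site 19 (V/C), site 21 (K/R), site 27 (S/N), site 29 (F/H), site 36 (S/P), site 38 (K/W), site 39 (E/C), site 44 (N/V), site 48 (D/Q).
35 of the 48 comparable sites match, so the percent identity is 35/48 × 100 = 72.92%.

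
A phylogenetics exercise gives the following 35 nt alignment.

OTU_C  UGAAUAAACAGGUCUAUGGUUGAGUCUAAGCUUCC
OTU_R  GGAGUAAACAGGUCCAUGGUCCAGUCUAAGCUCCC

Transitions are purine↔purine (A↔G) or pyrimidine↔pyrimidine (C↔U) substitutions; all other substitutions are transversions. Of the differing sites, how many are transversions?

2

Mismatches occur at site 1 (U↔G, transversion), site 4 (A↔G, transition), site 15 (U↔C, transition), site 21 (U↔C, transition), site 22 (G↔C, transversion), site 33 (U↔C, transition).
Of the 6 differences, 4 transitions and 2 transversions, so the answer is 2.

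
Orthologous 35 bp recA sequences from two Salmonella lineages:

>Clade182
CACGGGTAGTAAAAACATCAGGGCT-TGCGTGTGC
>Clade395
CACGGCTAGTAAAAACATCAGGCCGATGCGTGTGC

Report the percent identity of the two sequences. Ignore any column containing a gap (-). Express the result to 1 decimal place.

91.2%

Excluding the 1 gap column leaves 34 comparable sites.
Differing sites — 6:G/C; 23:G/C; 25:T/G.
31 of the 34 comparable sites match, so the percent identity is 31/34 × 100 = 91.2%.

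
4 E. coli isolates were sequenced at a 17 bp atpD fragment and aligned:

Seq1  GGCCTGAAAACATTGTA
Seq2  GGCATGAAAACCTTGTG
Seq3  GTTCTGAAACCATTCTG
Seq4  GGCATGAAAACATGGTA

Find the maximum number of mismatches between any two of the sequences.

Pairwise Hamming distances:
  Seq1 vs Seq2: 3
  Seq1 vs Seq3: 5
  Seq1 vs Seq4: 2
  Seq2 vs Seq3: 6
  Seq2 vs Seq4: 3
  Seq3 vs Seq4: 7
The largest is 7, between Seq3 and Seq4.

7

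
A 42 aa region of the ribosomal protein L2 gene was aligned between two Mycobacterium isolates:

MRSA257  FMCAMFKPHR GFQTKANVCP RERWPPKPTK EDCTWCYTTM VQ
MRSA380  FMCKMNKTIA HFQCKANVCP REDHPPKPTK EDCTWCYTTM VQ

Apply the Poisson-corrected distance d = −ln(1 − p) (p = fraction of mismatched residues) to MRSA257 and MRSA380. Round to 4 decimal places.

0.2412

Mismatches occur at site 4 (A→K), site 6 (F→N), site 8 (P→T), site 9 (H→I), site 10 (R→A), site 11 (G→H), site 14 (T→C), site 23 (R→D), site 24 (W→H).
p = 9/42 = 0.214286.
d = −ln(1 − 0.214286) = −ln(0.785714) = 0.2412.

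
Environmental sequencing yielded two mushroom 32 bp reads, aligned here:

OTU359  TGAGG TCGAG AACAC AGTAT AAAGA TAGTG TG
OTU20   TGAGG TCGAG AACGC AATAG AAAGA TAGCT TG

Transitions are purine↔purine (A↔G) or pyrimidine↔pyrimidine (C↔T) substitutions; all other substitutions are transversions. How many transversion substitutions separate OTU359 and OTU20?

2

Differing sites — 14:A/G (Ti); 17:G/A (Ti); 20:T/G (Tv); 29:T/C (Ti); 30:G/T (Tv).
Of the 5 differences, 3 transitions and 2 transversions, so the answer is 2.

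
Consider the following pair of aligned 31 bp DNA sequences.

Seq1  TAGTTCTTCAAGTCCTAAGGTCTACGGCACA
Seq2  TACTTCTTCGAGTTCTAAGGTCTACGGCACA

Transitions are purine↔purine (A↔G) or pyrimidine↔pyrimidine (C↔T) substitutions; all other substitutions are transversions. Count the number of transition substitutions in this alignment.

2

Differing sites — 3:G/C (Tv); 10:A/G (Ti); 14:C/T (Ti).
Of the 3 differences, 2 transitions and 1 transversion, so the answer is 2.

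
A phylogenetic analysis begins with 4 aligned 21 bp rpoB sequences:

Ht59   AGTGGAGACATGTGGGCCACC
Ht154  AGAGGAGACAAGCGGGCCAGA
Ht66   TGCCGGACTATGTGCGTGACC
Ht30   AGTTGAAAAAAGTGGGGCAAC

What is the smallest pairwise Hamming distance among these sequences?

5

Pairwise Hamming distances:
  Ht59 vs Ht154: 5
  Ht59 vs Ht66: 10
  Ht59 vs Ht30: 6
  Ht154 vs Ht66: 14
  Ht154 vs Ht30: 8
  Ht66 vs Ht30: 11
The smallest is 5, between Ht59 and Ht154.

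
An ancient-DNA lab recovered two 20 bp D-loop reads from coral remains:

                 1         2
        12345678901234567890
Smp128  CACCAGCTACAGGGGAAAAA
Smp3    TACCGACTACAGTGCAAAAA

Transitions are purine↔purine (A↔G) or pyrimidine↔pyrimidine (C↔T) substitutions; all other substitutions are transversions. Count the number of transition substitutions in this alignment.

3

Mismatches occur at site 1 (C↔T, transition), site 5 (A↔G, transition), site 6 (G↔A, transition), site 13 (G↔T, transversion), site 15 (G↔C, transversion).
Of the 5 differences, 3 transitions and 2 transversions, so the answer is 3.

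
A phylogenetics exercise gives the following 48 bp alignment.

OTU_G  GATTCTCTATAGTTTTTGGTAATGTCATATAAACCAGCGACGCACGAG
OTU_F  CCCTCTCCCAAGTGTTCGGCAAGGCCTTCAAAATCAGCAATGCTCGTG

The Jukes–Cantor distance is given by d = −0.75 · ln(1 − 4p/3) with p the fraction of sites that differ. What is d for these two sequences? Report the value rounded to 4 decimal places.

0.5627

The sequences differ at positions 1 (G/C), 2 (A/C), 3 (T/C), 8 (T/C), 9 (A/C), 10 (T/A), 14 (T/G), 17 (T/C), 20 (T/C), 23 (T/G), 25 (T/C), 27 (A/T), 29 (A/C), 30 (T/A), 34 (C/T), 39 (G/A), 41 (C/T), 44 (A/T), 47 (A/T).
p = 19/48 = 0.395833.
d = −0.75 · ln(1 − (4/3)·0.395833) = −0.75 · ln(0.472223) = −0.75 · (-0.750304) = 0.5627.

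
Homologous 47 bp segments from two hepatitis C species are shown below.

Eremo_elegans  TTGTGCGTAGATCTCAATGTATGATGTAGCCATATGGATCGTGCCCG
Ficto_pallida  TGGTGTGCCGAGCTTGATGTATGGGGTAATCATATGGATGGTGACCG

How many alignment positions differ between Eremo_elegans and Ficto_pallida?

13

Differing sites — 2:T/G; 6:C/T; 8:T/C; 9:A/C; 12:T/G; 15:C/T; 16:A/G; 24:A/G; 25:T/G; 29:G/A; 30:C/T; 40:C/G; 44:C/A.
That gives 13 mismatches out of 47 aligned sites, so the Hamming distance is 13.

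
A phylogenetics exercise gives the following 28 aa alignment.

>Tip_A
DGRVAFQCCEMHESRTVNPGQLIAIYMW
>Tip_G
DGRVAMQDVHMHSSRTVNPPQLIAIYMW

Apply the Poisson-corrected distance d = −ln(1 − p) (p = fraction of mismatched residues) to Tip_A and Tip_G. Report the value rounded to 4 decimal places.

0.2412

Mismatches occur at site 6 (F/M), site 8 (C/D), site 9 (C/V), site 10 (E/H), site 13 (E/S), site 20 (G/P).
p = 6/28 = 0.214286.
d = −ln(1 − 0.214286) = −ln(0.785714) = 0.2412.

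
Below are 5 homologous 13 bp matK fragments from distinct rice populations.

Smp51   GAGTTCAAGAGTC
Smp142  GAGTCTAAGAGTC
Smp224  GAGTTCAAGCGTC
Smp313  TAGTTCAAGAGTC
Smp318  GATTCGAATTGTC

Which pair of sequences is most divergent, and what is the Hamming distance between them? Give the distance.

Pairwise Hamming distances:
  Smp51 vs Smp142: 2
  Smp51 vs Smp224: 1
  Smp51 vs Smp313: 1
  Smp51 vs Smp318: 5
  Smp142 vs Smp224: 3
  Smp142 vs Smp313: 3
  Smp142 vs Smp318: 4
  Smp224 vs Smp313: 2
  Smp224 vs Smp318: 5
  Smp313 vs Smp318: 6
The largest is 6, between Smp313 and Smp318.

6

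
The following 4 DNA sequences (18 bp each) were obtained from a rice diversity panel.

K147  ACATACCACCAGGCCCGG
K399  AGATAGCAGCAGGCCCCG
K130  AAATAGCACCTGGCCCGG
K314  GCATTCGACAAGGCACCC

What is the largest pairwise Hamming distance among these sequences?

Pairwise Hamming distances:
  K147 vs K399: 4
  K147 vs K130: 3
  K147 vs K314: 7
  K399 vs K130: 4
  K399 vs K314: 9
  K130 vs K314: 10
The largest is 10, between K130 and K314.

10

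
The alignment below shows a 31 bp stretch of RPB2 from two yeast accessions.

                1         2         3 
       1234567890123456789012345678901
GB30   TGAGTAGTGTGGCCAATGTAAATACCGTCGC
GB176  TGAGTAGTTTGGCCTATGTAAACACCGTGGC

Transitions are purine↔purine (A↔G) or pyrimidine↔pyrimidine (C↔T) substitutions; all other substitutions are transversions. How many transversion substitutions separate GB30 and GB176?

Mismatches occur at site 9 (G↔T, transversion), site 15 (A↔T, transversion), site 23 (T↔C, transition), site 29 (C↔G, transversion).
Of the 4 differences, 1 transition and 3 transversions, so the answer is 3.

3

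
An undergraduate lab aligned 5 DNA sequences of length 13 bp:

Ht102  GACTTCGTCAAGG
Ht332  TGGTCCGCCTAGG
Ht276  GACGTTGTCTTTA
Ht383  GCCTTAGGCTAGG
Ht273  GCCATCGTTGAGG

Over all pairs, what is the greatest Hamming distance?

10

Pairwise Hamming distances:
  Ht102 vs Ht332: 6
  Ht102 vs Ht276: 6
  Ht102 vs Ht383: 4
  Ht102 vs Ht273: 4
  Ht332 vs Ht276: 10
  Ht332 vs Ht383: 6
  Ht332 vs Ht273: 8
  Ht276 vs Ht383: 7
  Ht276 vs Ht273: 8
  Ht383 vs Ht273: 5
The largest is 10, between Ht332 and Ht276.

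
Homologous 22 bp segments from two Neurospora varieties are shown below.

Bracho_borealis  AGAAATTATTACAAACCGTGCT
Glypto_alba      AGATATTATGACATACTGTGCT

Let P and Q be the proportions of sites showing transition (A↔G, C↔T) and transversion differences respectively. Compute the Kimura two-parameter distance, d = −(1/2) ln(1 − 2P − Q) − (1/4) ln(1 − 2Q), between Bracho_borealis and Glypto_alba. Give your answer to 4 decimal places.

0.2085

The sequences differ at positions 4 (A/T, transversion), 10 (T/G, transversion), 14 (A/T, transversion), 17 (C/T, transition).
Of the 4 differences, 1 transition and 3 transversions over 22 sites: P = 1/22 = 0.045455, Q = 3/22 = 0.136364.
d = −0.5·ln(0.772726) − 0.25·ln(0.727272) = −0.5·(-0.257831) − 0.25·(-0.318455) = 0.2085.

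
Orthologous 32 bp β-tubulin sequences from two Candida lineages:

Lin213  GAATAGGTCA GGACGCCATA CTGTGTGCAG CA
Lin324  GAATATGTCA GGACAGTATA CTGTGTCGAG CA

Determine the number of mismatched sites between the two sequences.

6

The sequences differ at positions 6 (G/T), 15 (G/A), 16 (C/G), 17 (C/T), 27 (G/C), 28 (C/G).
That gives 6 mismatches out of 32 aligned sites, so the Hamming distance is 6.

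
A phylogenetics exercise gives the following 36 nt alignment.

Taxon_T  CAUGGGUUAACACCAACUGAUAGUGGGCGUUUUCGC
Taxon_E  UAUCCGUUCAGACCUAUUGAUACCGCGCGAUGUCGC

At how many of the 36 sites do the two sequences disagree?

The sequences differ at positions 1 (C/U), 4 (G/C), 5 (G/C), 9 (A/C), 11 (C/G), 15 (A/U), 17 (C/U), 23 (G/C), 24 (U/C), 26 (G/C), 30 (U/A), 32 (U/G).
That gives 12 mismatches out of 36 aligned sites, so the Hamming distance is 12.

12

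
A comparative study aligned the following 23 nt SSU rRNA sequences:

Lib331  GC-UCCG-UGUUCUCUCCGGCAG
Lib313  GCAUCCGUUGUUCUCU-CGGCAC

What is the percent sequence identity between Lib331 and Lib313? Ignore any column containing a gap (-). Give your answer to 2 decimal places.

Excluding the 3 gap columns leaves 20 comparable sites.
A single mismatch occurs at site 23 (G→C).
19 of the 20 comparable sites match, so the percent identity is 19/20 × 100 = 95.00%.

95.00%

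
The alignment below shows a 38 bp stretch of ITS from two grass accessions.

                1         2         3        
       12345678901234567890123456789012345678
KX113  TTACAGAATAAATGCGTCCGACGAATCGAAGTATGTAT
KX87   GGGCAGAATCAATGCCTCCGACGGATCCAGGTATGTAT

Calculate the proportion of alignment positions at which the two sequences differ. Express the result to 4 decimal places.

Mismatches occur at site 1 (T→G), site 2 (T→G), site 3 (A→G), site 10 (A→C), site 16 (G→C), site 24 (A→G), site 28 (G→C), site 30 (A→G).
There are 8 differences over 38 sites, so p = 8/38 = 0.2105.

0.2105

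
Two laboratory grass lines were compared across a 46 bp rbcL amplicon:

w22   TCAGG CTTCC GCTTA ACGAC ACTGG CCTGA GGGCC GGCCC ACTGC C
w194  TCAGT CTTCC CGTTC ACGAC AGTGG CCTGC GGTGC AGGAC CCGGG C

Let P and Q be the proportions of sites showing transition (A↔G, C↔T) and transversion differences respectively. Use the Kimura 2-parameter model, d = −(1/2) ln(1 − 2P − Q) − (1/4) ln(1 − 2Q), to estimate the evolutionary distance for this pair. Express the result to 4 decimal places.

Mismatches occur at site 5 (G→T, transversion), site 11 (G→C, transversion), site 12 (C→G, transversion), site 15 (A→C, transversion), site 22 (C→G, transversion), site 30 (A→C, transversion), site 33 (G→T, transversion), site 34 (C→G, transversion), site 36 (G→A, transition), site 38 (C→G, transversion), site 39 (C→A, transversion), site 41 (A→C, transversion), site 43 (T→G, transversion), site 45 (C→G, transversion).
Of the 14 differences, 1 transition and 13 transversions over 46 sites: P = 1/46 = 0.021739, Q = 13/46 = 0.282609.
d = −0.5·ln(0.673913) − 0.25·ln(0.434782) = −0.5·(-0.394654) − 0.25·(-0.832911) = 0.4056.

0.4056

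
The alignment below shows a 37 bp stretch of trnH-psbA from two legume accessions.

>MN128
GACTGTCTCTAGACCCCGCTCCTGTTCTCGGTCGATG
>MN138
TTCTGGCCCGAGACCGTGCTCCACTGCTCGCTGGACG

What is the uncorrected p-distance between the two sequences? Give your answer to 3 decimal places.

Differing sites — 1:G/T; 2:A/T; 6:T/G; 8:T/C; 10:T/G; 16:C/G; 17:C/T; 23:T/A; 24:G/C; 26:T/G; 31:G/C; 33:C/G; 36:T/C.
There are 13 differences over 37 sites, so p = 13/37 = 0.351.

0.351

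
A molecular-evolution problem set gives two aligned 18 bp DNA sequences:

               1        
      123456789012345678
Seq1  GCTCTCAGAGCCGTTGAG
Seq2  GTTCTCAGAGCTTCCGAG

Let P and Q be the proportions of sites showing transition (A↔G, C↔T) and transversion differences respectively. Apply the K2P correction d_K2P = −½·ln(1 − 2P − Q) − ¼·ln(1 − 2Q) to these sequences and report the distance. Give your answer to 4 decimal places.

The sequences differ at positions 2 (C/T, transition), 12 (C/T, transition), 13 (G/T, transversion), 14 (T/C, transition), 15 (T/C, transition).
Of the 5 differences, 4 transitions and 1 transversion over 18 sites: P = 4/18 = 0.222222, Q = 1/18 = 0.055556.
d = −0.5·ln(0.500000) − 0.25·ln(0.888888) = −0.5·(-0.693147) − 0.25·(-0.117784) = 0.3760.

0.3760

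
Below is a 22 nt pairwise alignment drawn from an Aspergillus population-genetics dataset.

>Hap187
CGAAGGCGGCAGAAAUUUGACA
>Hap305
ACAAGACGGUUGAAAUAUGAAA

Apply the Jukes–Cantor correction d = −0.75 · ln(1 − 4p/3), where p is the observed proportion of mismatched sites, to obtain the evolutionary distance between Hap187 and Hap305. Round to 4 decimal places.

Mismatches occur at site 1 (C↔A), site 2 (G↔C), site 6 (G↔A), site 10 (C↔U), site 11 (A↔U), site 17 (U↔A), site 21 (C↔A).
p = 7/22 = 0.318182.
d = −0.75 · ln(1 − (4/3)·0.318182) = −0.75 · ln(0.575757) = −0.75 · (-0.552070) = 0.4141.

0.4141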